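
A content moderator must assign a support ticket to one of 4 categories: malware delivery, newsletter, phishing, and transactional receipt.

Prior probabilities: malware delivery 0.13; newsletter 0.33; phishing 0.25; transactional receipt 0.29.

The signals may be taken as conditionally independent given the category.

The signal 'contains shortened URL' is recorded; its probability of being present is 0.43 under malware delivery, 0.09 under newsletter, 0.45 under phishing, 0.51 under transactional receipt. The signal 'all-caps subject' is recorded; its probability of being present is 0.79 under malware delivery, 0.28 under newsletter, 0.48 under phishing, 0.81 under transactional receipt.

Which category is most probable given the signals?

By Bayes' rule with conditional independence, the unnormalized weight for each hypothesis is prior × ∏ likelihoods:
  malware delivery: 0.13 × 0.43 × 0.79 = 0.044161
  newsletter: 0.33 × 0.09 × 0.28 = 0.008316
  phishing: 0.25 × 0.45 × 0.48 = 0.054
  transactional receipt: 0.29 × 0.51 × 0.81 = 0.1198
Normalizing constant Z = 0.044161 + 0.008316 + 0.054 + 0.1198 = 0.22628.
P(malware delivery | evidence) ≈ 0.044161 / 0.22628 ≈ 0.195
P(newsletter | evidence) ≈ 0.008316 / 0.22628 ≈ 0.037
P(phishing | evidence) ≈ 0.054 / 0.22628 ≈ 0.239
P(transactional receipt | evidence) ≈ 0.1198 / 0.22628 ≈ 0.529
The largest is 0.529, so transactional receipt is most probable.

transactional receipt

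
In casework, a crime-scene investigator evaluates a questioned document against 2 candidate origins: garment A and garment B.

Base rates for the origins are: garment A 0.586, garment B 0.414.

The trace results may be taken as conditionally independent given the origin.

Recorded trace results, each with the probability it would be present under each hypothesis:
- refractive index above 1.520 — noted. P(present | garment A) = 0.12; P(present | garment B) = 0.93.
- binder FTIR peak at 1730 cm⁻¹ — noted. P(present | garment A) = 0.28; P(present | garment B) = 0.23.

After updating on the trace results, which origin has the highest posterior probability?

garment B

For each hypothesis, the unnormalized posterior weight is prior × product of the trace result likelihoods:
  garment A: 0.586 × 0.12 × 0.28 = 0.01969
  garment B: 0.414 × 0.93 × 0.23 = 0.088555
Marginal likelihood of the evidence = 0.10824.
P(garment A | evidence) ≈ 0.01969 / 0.10824 ≈ 0.182
P(garment B | evidence) ≈ 0.088555 / 0.10824 ≈ 0.818
The largest is 0.818, so garment B is most probable.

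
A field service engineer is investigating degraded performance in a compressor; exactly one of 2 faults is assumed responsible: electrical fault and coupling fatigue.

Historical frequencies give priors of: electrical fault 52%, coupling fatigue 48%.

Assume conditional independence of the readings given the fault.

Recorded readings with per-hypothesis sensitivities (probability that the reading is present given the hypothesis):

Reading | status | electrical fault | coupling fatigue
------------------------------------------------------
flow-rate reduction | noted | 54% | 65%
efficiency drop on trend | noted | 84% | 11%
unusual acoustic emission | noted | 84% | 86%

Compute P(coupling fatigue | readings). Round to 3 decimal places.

0.130

By Bayes' rule with conditional independence, the unnormalized weight for each hypothesis is prior × ∏ likelihoods:
  electrical fault: 0.52 × 0.54 × 0.84 × 0.84 = 0.19813
  coupling fatigue: 0.48 × 0.65 × 0.11 × 0.86 = 0.029515
Marginal likelihood of the evidence = 0.22765.
P(coupling fatigue | evidence) = 0.029515 / 0.22765 ≈ 0.130.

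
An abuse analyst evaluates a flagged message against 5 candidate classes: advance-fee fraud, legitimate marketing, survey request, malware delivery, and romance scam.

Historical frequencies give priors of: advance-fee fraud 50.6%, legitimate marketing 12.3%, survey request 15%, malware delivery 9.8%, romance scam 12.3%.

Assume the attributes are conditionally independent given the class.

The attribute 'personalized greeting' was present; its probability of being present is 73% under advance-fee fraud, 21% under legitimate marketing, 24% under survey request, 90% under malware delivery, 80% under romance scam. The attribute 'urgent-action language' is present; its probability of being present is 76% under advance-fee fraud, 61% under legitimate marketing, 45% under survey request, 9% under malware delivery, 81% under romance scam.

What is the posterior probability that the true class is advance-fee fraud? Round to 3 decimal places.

0.701

For each hypothesis, the unnormalized posterior weight is prior × product of the attribute likelihoods:
  advance-fee fraud: 0.506 × 0.73 × 0.76 = 0.28073
  legitimate marketing: 0.123 × 0.21 × 0.61 = 0.015756
  survey request: 0.150 × 0.24 × 0.45 = 0.0162
  malware delivery: 0.098 × 0.90 × 0.09 = 0.007938
  romance scam: 0.123 × 0.80 × 0.81 = 0.079704
Normalizing constant Z = 0.28073 + 0.015756 + 0.0162 + 0.007938 + 0.079704 = 0.40033.
P(advance-fee fraud | evidence) = 0.28073 / 0.40033 ≈ 0.701.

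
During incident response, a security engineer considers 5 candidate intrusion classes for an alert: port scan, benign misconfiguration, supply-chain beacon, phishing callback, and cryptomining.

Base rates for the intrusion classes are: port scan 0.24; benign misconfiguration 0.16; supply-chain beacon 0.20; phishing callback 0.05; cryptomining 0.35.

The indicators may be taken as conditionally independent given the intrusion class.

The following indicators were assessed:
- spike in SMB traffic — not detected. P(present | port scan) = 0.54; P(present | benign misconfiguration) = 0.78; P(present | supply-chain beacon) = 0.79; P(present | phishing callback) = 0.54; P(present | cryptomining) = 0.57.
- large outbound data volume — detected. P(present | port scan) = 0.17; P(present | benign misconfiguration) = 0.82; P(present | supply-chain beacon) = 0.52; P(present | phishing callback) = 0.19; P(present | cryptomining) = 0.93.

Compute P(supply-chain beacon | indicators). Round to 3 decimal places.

0.102

By Bayes' rule with conditional independence, the unnormalized weight for each hypothesis is prior × ∏ likelihoods (using 1 − P(present | H) for each absent indicator):
  port scan: 0.24 × (1 − 0.54) × 0.17 = 0.018768
  benign misconfiguration: 0.16 × (1 − 0.78) × 0.82 = 0.028864
  supply-chain beacon: 0.20 × (1 − 0.79) × 0.52 = 0.02184
  phishing callback: 0.05 × (1 − 0.54) × 0.19 = 0.00437
  cryptomining: 0.35 × (1 − 0.57) × 0.93 = 0.13997
Marginal likelihood of the evidence = 0.21381.
P(supply-chain beacon | evidence) = 0.02184 / 0.21381 ≈ 0.102.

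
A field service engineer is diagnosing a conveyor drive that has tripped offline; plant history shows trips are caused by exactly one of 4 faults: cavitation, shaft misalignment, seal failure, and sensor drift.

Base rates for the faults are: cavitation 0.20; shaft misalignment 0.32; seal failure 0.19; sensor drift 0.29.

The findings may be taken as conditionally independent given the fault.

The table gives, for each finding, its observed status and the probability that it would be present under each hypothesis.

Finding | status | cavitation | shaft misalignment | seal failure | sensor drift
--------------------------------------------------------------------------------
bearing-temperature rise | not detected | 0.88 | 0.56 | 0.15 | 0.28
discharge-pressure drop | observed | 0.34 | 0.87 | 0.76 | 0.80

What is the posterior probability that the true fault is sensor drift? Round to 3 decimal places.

By Bayes' rule with conditional independence, the unnormalized weight for each hypothesis is prior × ∏ likelihoods (using 1 − P(present | H) for each absent finding):
  cavitation: 0.20 × (1 − 0.88) × 0.34 = 0.00816
  shaft misalignment: 0.32 × (1 − 0.56) × 0.87 = 0.1225
  seal failure: 0.19 × (1 − 0.15) × 0.76 = 0.12274
  sensor drift: 0.29 × (1 − 0.28) × 0.80 = 0.16704
Marginal likelihood of the evidence = 0.42044.
P(sensor drift | evidence) = 0.16704 / 0.42044 ≈ 0.397.

0.397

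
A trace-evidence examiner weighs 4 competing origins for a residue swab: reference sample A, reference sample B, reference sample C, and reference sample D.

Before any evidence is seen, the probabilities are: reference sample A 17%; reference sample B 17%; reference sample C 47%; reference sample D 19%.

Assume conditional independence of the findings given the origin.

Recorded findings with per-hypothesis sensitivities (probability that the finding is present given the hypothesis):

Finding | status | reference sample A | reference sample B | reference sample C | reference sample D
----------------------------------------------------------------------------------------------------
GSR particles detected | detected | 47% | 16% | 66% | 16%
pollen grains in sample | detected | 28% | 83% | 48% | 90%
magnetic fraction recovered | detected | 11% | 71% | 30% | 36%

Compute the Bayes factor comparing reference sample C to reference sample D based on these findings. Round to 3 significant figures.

Take the product of per-finding likelihoods under each hypothesis, then divide.
  reference sample C: 0.66 × 0.48 × 0.30 = 0.09504
  reference sample D: 0.16 × 0.90 × 0.36 = 0.05184
Bayes factor = 0.09504 / 0.05184 ≈ 1.83

1.83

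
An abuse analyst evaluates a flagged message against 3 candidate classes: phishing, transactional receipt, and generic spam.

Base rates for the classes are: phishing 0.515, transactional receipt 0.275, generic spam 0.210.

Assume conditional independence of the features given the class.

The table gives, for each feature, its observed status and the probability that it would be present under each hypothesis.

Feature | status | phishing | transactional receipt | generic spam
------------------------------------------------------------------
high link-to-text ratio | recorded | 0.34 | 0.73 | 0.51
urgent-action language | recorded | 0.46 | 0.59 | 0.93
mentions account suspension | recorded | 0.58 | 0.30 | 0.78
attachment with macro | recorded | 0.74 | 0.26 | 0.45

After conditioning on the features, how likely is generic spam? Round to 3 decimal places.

0.444

Multiply each prior by the joint likelihood of the feature pattern:
  phishing: 0.515 × 0.34 × 0.46 × 0.58 × 0.74 = 0.03457
  transactional receipt: 0.275 × 0.73 × 0.59 × 0.30 × 0.26 = 0.0092385
  generic spam: 0.210 × 0.51 × 0.93 × 0.78 × 0.45 = 0.034961
The unnormalized weights sum to 0.07877.
P(generic spam | evidence) = 0.034961 / 0.07877 ≈ 0.444.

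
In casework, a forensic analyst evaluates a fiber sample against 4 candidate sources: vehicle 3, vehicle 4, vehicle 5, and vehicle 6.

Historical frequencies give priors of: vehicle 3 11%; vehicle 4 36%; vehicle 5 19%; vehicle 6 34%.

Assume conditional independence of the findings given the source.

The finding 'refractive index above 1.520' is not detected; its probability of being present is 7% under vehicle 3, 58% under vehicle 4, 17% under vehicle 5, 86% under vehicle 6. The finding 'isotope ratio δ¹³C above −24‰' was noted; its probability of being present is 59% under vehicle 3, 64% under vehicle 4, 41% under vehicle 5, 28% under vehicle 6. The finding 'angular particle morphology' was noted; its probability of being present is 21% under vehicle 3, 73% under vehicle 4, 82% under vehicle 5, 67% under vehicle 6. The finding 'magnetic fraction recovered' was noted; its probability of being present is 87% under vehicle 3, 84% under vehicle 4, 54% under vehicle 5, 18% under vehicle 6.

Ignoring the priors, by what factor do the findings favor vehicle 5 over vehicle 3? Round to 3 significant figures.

The Bayes factor is the ratio of the joint likelihoods of the evidence pattern under the two hypotheses (using 1 − P(present | H) for each absent finding).
  vehicle 5: (1 − 0.17) × 0.41 × 0.82 × 0.54 = 0.15068
  vehicle 3: (1 − 0.07) × 0.59 × 0.21 × 0.87 = 0.10025
Bayes factor = 0.15068 / 0.10025 ≈ 1.50

1.50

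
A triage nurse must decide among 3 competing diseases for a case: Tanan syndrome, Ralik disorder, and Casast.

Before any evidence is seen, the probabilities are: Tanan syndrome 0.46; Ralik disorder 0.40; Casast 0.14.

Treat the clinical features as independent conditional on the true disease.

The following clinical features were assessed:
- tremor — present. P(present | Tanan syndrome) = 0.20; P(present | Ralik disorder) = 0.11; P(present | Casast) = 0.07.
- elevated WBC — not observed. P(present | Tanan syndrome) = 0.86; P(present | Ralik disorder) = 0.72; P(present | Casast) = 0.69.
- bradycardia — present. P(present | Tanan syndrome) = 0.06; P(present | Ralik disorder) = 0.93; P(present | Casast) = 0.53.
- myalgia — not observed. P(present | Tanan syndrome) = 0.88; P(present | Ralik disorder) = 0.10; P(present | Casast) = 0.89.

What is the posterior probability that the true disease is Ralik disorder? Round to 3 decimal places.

0.974

For each hypothesis, the unnormalized posterior weight is prior × product of the clinical feature likelihoods (using 1 − P(present | H) for each absent clinical feature):
  Tanan syndrome: 0.46 × 0.20 × (1 − 0.86) × 0.06 × (1 − 0.88) = 9.2736e-05
  Ralik disorder: 0.40 × 0.11 × (1 − 0.72) × 0.93 × (1 − 0.10) = 0.010312
  Casast: 0.14 × 0.07 × (1 − 0.69) × 0.53 × (1 − 0.89) = 0.00017712
Marginal likelihood of the evidence = 0.010582.
P(Ralik disorder | evidence) = 0.010312 / 0.010582 ≈ 0.974.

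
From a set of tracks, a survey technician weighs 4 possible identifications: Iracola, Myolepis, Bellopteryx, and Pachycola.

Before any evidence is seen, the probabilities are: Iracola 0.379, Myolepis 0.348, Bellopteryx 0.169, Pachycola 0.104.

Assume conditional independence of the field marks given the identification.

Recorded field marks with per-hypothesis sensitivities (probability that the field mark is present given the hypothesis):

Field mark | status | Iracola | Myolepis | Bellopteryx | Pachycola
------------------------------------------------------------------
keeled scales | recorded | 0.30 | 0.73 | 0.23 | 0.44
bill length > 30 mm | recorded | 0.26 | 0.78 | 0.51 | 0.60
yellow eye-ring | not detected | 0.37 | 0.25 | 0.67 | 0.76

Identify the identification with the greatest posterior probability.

Myolepis

By Bayes' rule with conditional independence, the unnormalized weight for each hypothesis is prior × ∏ likelihoods (using 1 − P(present | H) for each absent field mark):
  Iracola: 0.379 × 0.30 × 0.26 × (1 − 0.37) = 0.018624
  Myolepis: 0.348 × 0.73 × 0.78 × (1 − 0.25) = 0.14861
  Bellopteryx: 0.169 × 0.23 × 0.51 × (1 − 0.67) = 0.0065418
  Pachycola: 0.104 × 0.44 × 0.60 × (1 − 0.76) = 0.0065894
Normalizing constant Z = 0.018624 + 0.14861 + 0.0065418 + 0.0065894 = 0.18037.
P(Iracola | evidence) ≈ 0.018624 / 0.18037 ≈ 0.103
P(Myolepis | evidence) ≈ 0.14861 / 0.18037 ≈ 0.824
P(Bellopteryx | evidence) ≈ 0.0065418 / 0.18037 ≈ 0.036
P(Pachycola | evidence) ≈ 0.0065894 / 0.18037 ≈ 0.037
The largest is 0.824, so Myolepis is most probable.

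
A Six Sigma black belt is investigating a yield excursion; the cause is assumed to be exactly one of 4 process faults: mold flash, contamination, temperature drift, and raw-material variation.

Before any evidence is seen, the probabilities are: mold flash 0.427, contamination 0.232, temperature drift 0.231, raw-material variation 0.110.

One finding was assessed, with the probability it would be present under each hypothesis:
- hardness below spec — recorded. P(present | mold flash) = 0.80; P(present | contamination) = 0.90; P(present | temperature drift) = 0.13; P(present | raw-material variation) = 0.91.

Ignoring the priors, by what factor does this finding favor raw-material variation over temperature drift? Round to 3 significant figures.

7.00

The Bayes factor is the ratio of the two likelihoods.
  raw-material variation: 0.91
  temperature drift: 0.13
Bayes factor = 0.91 / 0.13 ≈ 7.00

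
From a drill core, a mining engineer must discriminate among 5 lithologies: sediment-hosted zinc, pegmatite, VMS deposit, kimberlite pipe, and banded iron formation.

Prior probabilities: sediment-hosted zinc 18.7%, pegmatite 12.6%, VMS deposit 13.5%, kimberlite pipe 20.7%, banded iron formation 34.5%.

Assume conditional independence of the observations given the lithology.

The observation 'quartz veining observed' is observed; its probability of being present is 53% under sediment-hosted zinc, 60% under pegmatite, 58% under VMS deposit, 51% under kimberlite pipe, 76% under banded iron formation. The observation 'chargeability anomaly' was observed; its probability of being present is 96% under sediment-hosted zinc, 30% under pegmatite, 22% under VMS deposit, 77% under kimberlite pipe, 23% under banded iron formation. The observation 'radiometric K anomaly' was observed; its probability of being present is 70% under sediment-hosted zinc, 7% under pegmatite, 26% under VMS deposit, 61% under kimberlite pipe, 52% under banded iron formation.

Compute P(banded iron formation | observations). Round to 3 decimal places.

0.204

For each hypothesis, the unnormalized posterior weight is prior × product of the observation likelihoods:
  sediment-hosted zinc: 0.187 × 0.53 × 0.96 × 0.70 = 0.066602
  pegmatite: 0.126 × 0.60 × 0.30 × 0.07 = 0.0015876
  VMS deposit: 0.135 × 0.58 × 0.22 × 0.26 = 0.0044788
  kimberlite pipe: 0.207 × 0.51 × 0.77 × 0.61 = 0.049586
  banded iron formation: 0.345 × 0.76 × 0.23 × 0.52 = 0.031359
Marginal likelihood of the evidence = 0.15361.
P(banded iron formation | evidence) = 0.031359 / 0.15361 ≈ 0.204.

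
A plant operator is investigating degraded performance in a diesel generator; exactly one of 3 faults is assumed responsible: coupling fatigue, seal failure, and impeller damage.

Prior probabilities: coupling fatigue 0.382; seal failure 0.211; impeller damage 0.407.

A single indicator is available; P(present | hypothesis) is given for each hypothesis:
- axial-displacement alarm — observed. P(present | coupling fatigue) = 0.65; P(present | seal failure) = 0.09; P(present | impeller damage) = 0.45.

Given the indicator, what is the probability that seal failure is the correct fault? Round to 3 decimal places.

0.042

For each hypothesis, the unnormalized posterior weight is prior × likelihood:
  coupling fatigue: 0.382 × 0.65 = 0.2483
  seal failure: 0.211 × 0.09 = 0.01899
  impeller damage: 0.407 × 0.45 = 0.18315
Normalizing constant Z = 0.2483 + 0.01899 + 0.18315 = 0.45044.
P(seal failure | evidence) = 0.01899 / 0.45044 ≈ 0.042.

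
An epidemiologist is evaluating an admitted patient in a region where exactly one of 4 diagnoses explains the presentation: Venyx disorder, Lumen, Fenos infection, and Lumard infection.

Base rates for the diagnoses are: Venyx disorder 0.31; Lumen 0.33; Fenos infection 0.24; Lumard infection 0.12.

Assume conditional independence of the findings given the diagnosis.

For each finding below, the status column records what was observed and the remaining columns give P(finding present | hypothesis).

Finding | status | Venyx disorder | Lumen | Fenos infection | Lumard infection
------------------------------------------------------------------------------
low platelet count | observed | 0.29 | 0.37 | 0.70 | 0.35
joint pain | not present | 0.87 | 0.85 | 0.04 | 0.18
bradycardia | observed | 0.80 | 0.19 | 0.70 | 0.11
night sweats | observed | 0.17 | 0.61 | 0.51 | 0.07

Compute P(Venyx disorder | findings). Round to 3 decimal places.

0.026

By Bayes' rule with conditional independence, the unnormalized weight for each hypothesis is prior × ∏ likelihoods (using 1 − P(present | H) for each absent finding):
  Venyx disorder: 0.31 × 0.29 × (1 − 0.87) × 0.80 × 0.17 = 0.0015894
  Lumen: 0.33 × 0.37 × (1 − 0.85) × 0.19 × 0.61 = 0.0021227
  Fenos infection: 0.24 × 0.70 × (1 − 0.04) × 0.70 × 0.51 = 0.057577
  Lumard infection: 0.12 × 0.35 × (1 − 0.18) × 0.11 × 0.07 = 0.00026519
Marginal likelihood of the evidence = 0.061554.
P(Venyx disorder | evidence) = 0.0015894 / 0.061554 ≈ 0.026.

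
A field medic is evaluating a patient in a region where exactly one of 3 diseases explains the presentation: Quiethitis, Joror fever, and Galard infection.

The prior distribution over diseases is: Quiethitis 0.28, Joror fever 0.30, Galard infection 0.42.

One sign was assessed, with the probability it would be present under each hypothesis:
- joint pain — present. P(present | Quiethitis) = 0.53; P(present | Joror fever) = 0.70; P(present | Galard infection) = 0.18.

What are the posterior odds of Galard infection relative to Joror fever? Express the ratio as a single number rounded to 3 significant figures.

Unnormalized posterior weight (prior times the sign likelihood) for each of the two hypotheses:
  Galard infection: 0.42 × 0.18 = 0.0756
  Joror fever: 0.30 × 0.70 = 0.21
Posterior odds = 0.0756 / 0.21 ≈ 0.360.

0.360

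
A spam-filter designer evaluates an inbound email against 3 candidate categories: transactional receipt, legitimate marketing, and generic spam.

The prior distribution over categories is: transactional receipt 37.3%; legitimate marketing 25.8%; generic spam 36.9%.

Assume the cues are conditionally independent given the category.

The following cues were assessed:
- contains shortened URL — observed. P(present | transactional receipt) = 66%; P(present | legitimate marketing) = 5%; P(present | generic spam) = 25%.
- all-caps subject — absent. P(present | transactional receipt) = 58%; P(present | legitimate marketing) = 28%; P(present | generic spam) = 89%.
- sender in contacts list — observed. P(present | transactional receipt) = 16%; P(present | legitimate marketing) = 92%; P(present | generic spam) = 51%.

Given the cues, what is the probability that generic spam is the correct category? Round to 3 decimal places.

By Bayes' rule with conditional independence, the unnormalized weight for each hypothesis is prior × ∏ likelihoods (using 1 − P(present | H) for each absent cue):
  transactional receipt: 0.373 × 0.66 × (1 − 0.58) × 0.16 = 0.016543
  legitimate marketing: 0.258 × 0.05 × (1 − 0.28) × 0.92 = 0.008545
  generic spam: 0.369 × 0.25 × (1 − 0.89) × 0.51 = 0.0051752
Marginal likelihood of the evidence = 0.030263.
P(generic spam | evidence) = 0.0051752 / 0.030263 ≈ 0.171.

0.171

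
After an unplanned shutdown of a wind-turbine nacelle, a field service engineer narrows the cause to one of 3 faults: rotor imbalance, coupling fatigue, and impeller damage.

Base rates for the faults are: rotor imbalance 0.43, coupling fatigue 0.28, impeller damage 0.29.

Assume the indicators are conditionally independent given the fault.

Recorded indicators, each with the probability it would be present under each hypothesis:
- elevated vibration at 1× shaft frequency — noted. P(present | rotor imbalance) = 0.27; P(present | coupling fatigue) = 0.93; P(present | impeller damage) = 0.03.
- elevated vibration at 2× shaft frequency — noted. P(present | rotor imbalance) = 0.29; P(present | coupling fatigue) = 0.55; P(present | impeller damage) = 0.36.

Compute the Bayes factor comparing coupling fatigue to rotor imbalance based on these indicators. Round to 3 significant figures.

6.53

The Bayes factor is the ratio of the joint likelihoods of the indicator pattern under the two hypotheses.
  coupling fatigue: 0.93 × 0.55 = 0.5115
  rotor imbalance: 0.27 × 0.29 = 0.0783
Bayes factor = 0.5115 / 0.0783 ≈ 6.53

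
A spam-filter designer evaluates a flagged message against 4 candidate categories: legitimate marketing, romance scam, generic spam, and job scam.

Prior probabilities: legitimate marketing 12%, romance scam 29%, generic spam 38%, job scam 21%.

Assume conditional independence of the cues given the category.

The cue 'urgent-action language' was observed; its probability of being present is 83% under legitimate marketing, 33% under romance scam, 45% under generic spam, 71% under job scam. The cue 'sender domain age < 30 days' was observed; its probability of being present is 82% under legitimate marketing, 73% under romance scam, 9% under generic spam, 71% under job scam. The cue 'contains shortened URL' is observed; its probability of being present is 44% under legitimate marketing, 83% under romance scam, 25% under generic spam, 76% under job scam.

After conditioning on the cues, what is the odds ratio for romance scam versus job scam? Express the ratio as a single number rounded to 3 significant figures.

0.721

Posterior odds equal prior odds times the likelihood ratio; only the two competing hypotheses matter.
  romance scam: 0.29 × 0.33 × 0.73 × 0.83 = 0.057985
  job scam: 0.21 × 0.71 × 0.71 × 0.76 = 0.080454
Odds(romance scam : job scam) = 0.057985 / 0.080454 ≈ 0.721.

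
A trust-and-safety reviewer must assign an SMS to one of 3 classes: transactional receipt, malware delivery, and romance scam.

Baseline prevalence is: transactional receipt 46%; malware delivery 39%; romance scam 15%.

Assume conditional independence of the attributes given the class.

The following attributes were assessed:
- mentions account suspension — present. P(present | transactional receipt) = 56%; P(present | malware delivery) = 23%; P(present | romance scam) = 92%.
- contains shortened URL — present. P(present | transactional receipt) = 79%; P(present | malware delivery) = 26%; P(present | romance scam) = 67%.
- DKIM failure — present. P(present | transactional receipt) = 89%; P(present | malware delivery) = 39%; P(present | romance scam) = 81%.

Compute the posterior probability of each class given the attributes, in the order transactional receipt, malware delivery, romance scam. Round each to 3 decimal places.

0.683, 0.034, 0.282

Multiply each prior by the joint likelihood of the attribute pattern:
  transactional receipt: 0.46 × 0.56 × 0.79 × 0.89 = 0.18112
  malware delivery: 0.39 × 0.23 × 0.26 × 0.39 = 0.0090956
  romance scam: 0.15 × 0.92 × 0.67 × 0.81 = 0.074893
Marginal likelihood of the evidence = 0.26511.
P(transactional receipt | evidence) = 0.18112 / 0.26511 ≈ 0.683
P(malware delivery | evidence) = 0.0090956 / 0.26511 ≈ 0.034
P(romance scam | evidence) = 0.074893 / 0.26511 ≈ 0.282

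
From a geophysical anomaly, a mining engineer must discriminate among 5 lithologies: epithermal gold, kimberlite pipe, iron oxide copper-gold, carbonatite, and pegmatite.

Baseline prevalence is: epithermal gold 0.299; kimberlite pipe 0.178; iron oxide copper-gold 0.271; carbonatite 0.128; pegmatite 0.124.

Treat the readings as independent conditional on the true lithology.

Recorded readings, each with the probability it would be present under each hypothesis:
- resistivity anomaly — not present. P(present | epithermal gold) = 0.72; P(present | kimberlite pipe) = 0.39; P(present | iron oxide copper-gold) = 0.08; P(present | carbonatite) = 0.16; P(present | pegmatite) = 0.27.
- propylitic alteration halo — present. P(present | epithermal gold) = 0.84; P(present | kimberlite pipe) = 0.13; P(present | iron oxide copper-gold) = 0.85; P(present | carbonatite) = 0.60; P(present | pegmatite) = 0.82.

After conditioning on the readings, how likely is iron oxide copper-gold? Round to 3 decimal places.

By Bayes' rule with conditional independence, the unnormalized weight for each hypothesis is prior × ∏ likelihoods (using 1 − P(present | H) for each absent reading):
  epithermal gold: 0.299 × (1 − 0.72) × 0.84 = 0.070325
  kimberlite pipe: 0.178 × (1 − 0.39) × 0.13 = 0.014115
  iron oxide copper-gold: 0.271 × (1 − 0.08) × 0.85 = 0.21192
  carbonatite: 0.128 × (1 − 0.16) × 0.60 = 0.064512
  pegmatite: 0.124 × (1 − 0.27) × 0.82 = 0.074226
The unnormalized weights sum to 0.4351.
P(iron oxide copper-gold | evidence) = 0.21192 / 0.4351 ≈ 0.487.

0.487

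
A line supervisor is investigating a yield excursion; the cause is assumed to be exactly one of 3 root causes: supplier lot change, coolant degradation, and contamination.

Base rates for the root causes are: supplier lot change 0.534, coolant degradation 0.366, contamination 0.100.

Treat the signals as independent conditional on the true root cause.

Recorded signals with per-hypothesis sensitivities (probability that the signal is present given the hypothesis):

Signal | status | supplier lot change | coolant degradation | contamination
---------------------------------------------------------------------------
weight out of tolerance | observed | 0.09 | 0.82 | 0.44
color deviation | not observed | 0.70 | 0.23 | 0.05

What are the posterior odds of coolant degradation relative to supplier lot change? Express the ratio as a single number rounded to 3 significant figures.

16.0

Unnormalized posterior weight (prior times the signal likelihoods) for each of the two hypotheses (using 1 − P(present | H) for each absent signal):
  coolant degradation: 0.366 × 0.82 × (1 − 0.23) = 0.23109
  supplier lot change: 0.534 × 0.09 × (1 − 0.70) = 0.014418
Posterior odds = 0.23109 / 0.014418 ≈ 16.0.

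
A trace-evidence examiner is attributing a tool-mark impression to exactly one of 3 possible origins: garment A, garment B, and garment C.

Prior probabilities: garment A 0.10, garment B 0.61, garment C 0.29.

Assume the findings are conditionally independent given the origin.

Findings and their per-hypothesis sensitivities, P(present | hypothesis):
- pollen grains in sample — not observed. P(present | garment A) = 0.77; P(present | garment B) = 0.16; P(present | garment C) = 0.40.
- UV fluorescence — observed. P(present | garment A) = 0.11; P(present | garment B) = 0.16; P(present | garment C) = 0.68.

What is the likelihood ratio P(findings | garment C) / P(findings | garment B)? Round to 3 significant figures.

Joint likelihood of the evidence pattern under each hypothesis (using 1 − P(present | H) for each absent finding):
  garment C: (1 − 0.40) × 0.68 = 0.408
  garment B: (1 − 0.16) × 0.16 = 0.1344
Bayes factor = 0.408 / 0.1344 ≈ 3.04

3.04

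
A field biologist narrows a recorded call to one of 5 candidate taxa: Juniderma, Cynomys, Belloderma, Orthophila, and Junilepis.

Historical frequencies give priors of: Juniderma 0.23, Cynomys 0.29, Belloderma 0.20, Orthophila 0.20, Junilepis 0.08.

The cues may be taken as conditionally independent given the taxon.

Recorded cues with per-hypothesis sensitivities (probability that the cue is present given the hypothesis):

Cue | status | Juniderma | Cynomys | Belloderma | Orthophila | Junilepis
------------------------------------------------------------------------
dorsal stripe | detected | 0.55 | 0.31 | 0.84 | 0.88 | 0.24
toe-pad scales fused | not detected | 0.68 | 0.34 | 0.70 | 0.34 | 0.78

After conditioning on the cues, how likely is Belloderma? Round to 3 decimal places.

For each hypothesis, the unnormalized posterior weight is prior × product of the cue likelihoods (using 1 − P(present | H) for each absent cue):
  Juniderma: 0.23 × 0.55 × (1 − 0.68) = 0.04048
  Cynomys: 0.29 × 0.31 × (1 − 0.34) = 0.059334
  Belloderma: 0.20 × 0.84 × (1 − 0.70) = 0.0504
  Orthophila: 0.20 × 0.88 × (1 − 0.34) = 0.11616
  Junilepis: 0.08 × 0.24 × (1 − 0.78) = 0.004224
Marginal likelihood of the evidence = 0.2706.
P(Belloderma | evidence) = 0.0504 / 0.2706 ≈ 0.186.

0.186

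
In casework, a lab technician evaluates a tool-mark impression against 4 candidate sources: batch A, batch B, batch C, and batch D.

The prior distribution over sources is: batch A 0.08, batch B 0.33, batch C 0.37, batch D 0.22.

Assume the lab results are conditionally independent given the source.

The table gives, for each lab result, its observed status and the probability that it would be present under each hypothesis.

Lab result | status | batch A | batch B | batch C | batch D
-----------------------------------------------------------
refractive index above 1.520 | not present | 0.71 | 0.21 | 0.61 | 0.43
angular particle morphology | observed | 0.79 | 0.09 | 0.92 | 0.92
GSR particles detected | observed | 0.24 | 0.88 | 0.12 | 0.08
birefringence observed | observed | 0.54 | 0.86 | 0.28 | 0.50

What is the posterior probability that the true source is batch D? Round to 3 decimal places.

0.158

By Bayes' rule with conditional independence, the unnormalized weight for each hypothesis is prior × ∏ likelihoods (using 1 − P(present | H) for each absent lab result):
  batch A: 0.08 × (1 − 0.71) × 0.79 × 0.24 × 0.54 = 0.0023753
  batch B: 0.33 × (1 − 0.21) × 0.09 × 0.88 × 0.86 = 0.017757
  batch C: 0.37 × (1 − 0.61) × 0.92 × 0.12 × 0.28 = 0.0044606
  batch D: 0.22 × (1 − 0.43) × 0.92 × 0.08 × 0.50 = 0.0046147
Normalizing constant Z = 0.0023753 + 0.017757 + 0.0044606 + 0.0046147 = 0.029207.
P(batch D | evidence) = 0.0046147 / 0.029207 ≈ 0.158.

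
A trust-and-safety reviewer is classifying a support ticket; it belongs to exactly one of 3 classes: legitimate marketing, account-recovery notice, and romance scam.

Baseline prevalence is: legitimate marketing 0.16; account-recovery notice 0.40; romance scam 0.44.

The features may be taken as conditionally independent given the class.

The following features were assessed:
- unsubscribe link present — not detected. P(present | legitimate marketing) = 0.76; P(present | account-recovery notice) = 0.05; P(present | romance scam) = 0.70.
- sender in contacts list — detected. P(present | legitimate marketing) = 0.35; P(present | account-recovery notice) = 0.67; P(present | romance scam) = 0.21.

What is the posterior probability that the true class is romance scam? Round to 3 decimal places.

By Bayes' rule with conditional independence, the unnormalized weight for each hypothesis is prior × ∏ likelihoods (using 1 − P(present | H) for each absent feature):
  legitimate marketing: 0.16 × (1 − 0.76) × 0.35 = 0.01344
  account-recovery notice: 0.40 × (1 − 0.05) × 0.67 = 0.2546
  romance scam: 0.44 × (1 − 0.70) × 0.21 = 0.02772
The unnormalized weights sum to 0.29576.
P(romance scam | evidence) = 0.02772 / 0.29576 ≈ 0.094.

0.094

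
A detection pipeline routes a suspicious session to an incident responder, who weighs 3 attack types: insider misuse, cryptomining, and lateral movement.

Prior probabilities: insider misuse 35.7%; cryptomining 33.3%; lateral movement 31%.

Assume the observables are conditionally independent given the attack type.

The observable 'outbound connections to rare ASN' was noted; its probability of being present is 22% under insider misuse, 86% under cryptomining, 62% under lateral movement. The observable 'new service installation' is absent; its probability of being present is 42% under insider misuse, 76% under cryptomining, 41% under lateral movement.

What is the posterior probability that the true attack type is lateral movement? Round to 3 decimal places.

For each hypothesis, the unnormalized posterior weight is prior × product of the observable likelihoods (using 1 − P(present | H) for each absent observable):
  insider misuse: 0.357 × 0.22 × (1 − 0.42) = 0.045553
  cryptomining: 0.333 × 0.86 × (1 − 0.76) = 0.068731
  lateral movement: 0.310 × 0.62 × (1 − 0.41) = 0.1134
Marginal likelihood of the evidence = 0.22768.
P(lateral movement | evidence) = 0.1134 / 0.22768 ≈ 0.498.

0.498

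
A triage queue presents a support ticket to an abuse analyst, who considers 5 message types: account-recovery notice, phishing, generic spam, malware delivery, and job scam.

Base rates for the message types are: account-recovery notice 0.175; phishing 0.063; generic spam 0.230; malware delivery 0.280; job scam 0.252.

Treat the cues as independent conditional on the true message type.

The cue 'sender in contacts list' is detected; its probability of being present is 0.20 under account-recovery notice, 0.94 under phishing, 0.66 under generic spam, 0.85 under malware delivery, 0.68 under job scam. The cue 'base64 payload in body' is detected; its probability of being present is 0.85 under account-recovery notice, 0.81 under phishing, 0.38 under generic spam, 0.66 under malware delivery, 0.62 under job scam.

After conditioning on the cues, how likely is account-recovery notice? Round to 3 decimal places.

0.075

For each hypothesis, the unnormalized posterior weight is prior × product of the cue likelihoods:
  account-recovery notice: 0.175 × 0.20 × 0.85 = 0.02975
  phishing: 0.063 × 0.94 × 0.81 = 0.047968
  generic spam: 0.230 × 0.66 × 0.38 = 0.057684
  malware delivery: 0.280 × 0.85 × 0.66 = 0.15708
  job scam: 0.252 × 0.68 × 0.62 = 0.10624
The unnormalized weights sum to 0.39873.
P(account-recovery notice | evidence) = 0.02975 / 0.39873 ≈ 0.075.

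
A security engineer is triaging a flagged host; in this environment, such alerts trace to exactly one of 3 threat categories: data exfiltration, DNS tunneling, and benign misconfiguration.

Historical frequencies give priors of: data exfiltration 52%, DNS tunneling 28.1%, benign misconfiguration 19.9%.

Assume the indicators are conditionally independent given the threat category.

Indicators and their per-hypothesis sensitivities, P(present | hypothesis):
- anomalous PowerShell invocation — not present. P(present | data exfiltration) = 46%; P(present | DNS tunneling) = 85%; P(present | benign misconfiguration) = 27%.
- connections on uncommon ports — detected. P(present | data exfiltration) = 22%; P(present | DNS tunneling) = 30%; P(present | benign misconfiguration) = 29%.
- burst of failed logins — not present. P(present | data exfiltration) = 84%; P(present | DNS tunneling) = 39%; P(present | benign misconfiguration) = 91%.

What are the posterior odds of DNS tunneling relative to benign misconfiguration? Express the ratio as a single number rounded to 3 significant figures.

Unnormalized posterior weight (prior times the indicator likelihoods) for each of the two hypotheses (using 1 − P(present | H) for each absent indicator):
  DNS tunneling: 0.281 × (1 − 0.85) × 0.30 × (1 − 0.39) = 0.0077135
  benign misconfiguration: 0.199 × (1 − 0.27) × 0.29 × (1 − 0.91) = 0.0037915
Odds(DNS tunneling : benign misconfiguration) = 0.0077135 / 0.0037915 ≈ 2.03.

2.03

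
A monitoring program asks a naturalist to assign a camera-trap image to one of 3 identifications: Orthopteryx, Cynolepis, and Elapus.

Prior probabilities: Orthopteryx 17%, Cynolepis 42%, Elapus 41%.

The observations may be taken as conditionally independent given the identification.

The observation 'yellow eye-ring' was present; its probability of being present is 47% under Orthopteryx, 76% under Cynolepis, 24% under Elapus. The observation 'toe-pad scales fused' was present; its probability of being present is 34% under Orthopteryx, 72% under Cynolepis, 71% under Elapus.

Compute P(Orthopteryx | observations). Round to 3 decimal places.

0.083

For each hypothesis, the unnormalized posterior weight is prior × product of the observation likelihoods:
  Orthopteryx: 0.17 × 0.47 × 0.34 = 0.027166
  Cynolepis: 0.42 × 0.76 × 0.72 = 0.22982
  Elapus: 0.41 × 0.24 × 0.71 = 0.069864
The unnormalized weights sum to 0.32685.
P(Orthopteryx | evidence) = 0.027166 / 0.32685 ≈ 0.083.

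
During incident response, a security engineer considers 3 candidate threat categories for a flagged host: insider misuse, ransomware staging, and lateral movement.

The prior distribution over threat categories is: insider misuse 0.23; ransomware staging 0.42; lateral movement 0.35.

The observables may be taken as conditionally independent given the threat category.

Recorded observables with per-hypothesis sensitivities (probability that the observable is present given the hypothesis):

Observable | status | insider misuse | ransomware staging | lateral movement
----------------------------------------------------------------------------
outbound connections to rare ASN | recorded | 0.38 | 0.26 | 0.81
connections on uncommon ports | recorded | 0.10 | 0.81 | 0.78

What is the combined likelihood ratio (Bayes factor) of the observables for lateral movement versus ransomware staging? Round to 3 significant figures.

Joint likelihood of the observable pattern under each hypothesis:
  lateral movement: 0.81 × 0.78 = 0.6318
  ransomware staging: 0.26 × 0.81 = 0.2106
Bayes factor = 0.6318 / 0.2106 ≈ 3.00

3.00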